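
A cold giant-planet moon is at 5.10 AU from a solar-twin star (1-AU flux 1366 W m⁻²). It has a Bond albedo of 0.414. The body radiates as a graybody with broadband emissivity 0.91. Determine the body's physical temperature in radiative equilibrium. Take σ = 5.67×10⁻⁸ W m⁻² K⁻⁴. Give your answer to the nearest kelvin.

By the inverse-square law, S = 1366/5.10² = 52.52 W m⁻².
Averaging over the sphere, the absorbed flux is S(1−α)/4 = 7.694 W m⁻².
Equating to εσT⁴ with ε = 0.91: T = (7.694/0.91σ)^(1/4) = 110.5 K.

111 K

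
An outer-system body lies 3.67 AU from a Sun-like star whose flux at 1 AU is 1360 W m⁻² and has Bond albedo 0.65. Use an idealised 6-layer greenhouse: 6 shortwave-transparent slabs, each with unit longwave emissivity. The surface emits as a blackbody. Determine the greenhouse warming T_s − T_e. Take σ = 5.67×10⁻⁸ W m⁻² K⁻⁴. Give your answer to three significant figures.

Flux at the orbit: S = 1360/(3.67)² = 101.0 W m⁻².
Top-of-atmosphere balance: σT_e⁴ = S(1−α)/4 = 8.835 W m⁻² → T_e = 111.7 K.
T_s = (N+1)^(1/4)·T_e = 181.7 K.
So the greenhouse effect raises the surface by 181.7 − 111.7 = 70.01 K.

70.0 kelvin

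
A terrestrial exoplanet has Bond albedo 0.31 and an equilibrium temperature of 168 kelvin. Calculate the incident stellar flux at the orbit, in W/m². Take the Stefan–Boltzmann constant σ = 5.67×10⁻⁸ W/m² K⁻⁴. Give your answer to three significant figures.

262 W/m²

From S(1−α)/4 = σT⁴: S = 4σT⁴/(1−α).
σT⁴ = 5.67×10⁻⁸·(168)⁴ = 45.17 W/m².
So S = 4×45.17/(1−0.31) = 261.8 W/m².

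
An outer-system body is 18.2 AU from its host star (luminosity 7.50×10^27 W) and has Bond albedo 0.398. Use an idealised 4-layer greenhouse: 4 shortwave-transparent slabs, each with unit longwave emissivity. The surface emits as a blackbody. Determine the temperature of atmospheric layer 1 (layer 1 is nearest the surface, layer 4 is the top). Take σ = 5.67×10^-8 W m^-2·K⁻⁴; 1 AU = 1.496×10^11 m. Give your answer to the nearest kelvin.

Orbital distance: d = 18.2 AU = 2.723×10^12 m.
S = L/(4πd²) = 80.51 W m^-2.
OLR = S(1−α)/4 = 12.12 W m^-2; the top layer radiates at T_e = 120.9 K.
The net upward flux σT_e⁴ is constant between every pair of levels, so T_k⁴ = (N+1−k)T_e⁴.
T_1 = (4)^(1/4)·120.9 = 171.0 K.

171 kelvin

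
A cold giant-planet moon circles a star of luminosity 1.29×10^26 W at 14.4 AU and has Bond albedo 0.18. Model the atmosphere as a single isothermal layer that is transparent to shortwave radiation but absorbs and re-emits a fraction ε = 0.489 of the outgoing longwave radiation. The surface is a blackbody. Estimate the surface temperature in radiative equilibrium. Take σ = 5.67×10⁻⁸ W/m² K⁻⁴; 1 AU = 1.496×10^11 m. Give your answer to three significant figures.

57.0 K

d = 14.4 × 1.496×10^11 m = 2.154×10^12 m.
Spreading L over a sphere of radius d: S = 1.29×10^26/(4π·2.15×10^12²) = 2.212 W/m².
The planet radiates to space at T_e = [S(1−α)/(4σ)]^(1/4) = 53.18 K.
The surface balance (absorbed SW + ε·downward IR = σT_s⁴) with T_a⁴ = T_s⁴/2 reduces to T_s = T_e·[2/(2−ε)]^¼ = 57.04 K.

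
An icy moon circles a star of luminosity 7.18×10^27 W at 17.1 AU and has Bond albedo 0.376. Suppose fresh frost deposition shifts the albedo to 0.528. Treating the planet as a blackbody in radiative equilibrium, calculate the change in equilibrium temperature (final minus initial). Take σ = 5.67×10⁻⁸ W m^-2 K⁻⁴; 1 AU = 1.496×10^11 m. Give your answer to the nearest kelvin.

-8 K

Orbital distance: d = 17.1 AU = 2.558×10^12 m.
Spreading L over a sphere of radius d: S = 7.18×10^27/(4π·2.56×10^12²) = 87.31 W m^-2.
Before: T₁ = [87.31·0.624/(4σ)]^(1/4) = 124.5 K.
After:  T₂ = [87.31·0.472/(4σ)]^(1/4) = 116.1 K.
ΔT = T₂ − T₁ = -8.393 K.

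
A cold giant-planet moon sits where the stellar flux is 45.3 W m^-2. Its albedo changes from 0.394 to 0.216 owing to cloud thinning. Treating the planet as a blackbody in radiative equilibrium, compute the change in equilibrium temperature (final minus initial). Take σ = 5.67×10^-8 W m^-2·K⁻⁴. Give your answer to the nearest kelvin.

7 K

Before: T₁ = [45.30·0.606/(4σ)]^(1/4) = 104.9 K.
Final:   T₂ = [S(1−0.216)/(4σ)]^(1/4) = 111.9 K.
Change: 111.9 − 104.9 = 6.975 K.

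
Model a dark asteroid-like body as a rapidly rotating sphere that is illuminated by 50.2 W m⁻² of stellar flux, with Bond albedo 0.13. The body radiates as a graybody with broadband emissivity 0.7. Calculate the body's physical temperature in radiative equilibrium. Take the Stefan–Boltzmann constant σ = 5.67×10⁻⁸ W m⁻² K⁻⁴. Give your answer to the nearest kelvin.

129 K

Absorbed flux (global mean): S(1−α)/4 = 50.20·0.87/4 = 10.92 W m⁻².
Radiative balance εσT⁴ = 10.92 gives T = [10.92/(0.7·σ)]^(1/4) = 128.8 K.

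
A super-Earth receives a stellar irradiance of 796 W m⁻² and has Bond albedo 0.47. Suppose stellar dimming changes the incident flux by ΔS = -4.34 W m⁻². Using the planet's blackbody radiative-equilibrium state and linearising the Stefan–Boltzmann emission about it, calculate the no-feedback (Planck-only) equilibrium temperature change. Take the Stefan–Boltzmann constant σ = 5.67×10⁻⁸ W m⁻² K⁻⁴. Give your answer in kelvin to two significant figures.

-0.28 kelvin

The baseline emission temperature is T_e = 207.7 K.
TOA radiative forcing: ΔF = (1−α)ΔS/4 = 0.53·(-4.34)/4 = -0.5751 W m⁻².
Planck response: λ_P = 4σT_e³ = 4·5.67×10⁻⁸·(207.7)³ = 2.031 W m⁻²/K.
ΔT₀ = ΔF/λ_P = -0.5751/2.031 = -0.283 K.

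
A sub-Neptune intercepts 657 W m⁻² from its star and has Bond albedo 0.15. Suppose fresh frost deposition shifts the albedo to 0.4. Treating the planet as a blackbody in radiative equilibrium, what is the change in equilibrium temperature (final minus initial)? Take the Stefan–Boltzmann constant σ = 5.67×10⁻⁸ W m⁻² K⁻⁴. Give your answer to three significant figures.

-18.6 K

With α = 0.15, T₁ = 222.8 K.
Final:   T₂ = [S(1−0.4)/(4σ)]^(1/4) = 204.2 K.
Change: 204.2 − 222.8 = -18.58 K.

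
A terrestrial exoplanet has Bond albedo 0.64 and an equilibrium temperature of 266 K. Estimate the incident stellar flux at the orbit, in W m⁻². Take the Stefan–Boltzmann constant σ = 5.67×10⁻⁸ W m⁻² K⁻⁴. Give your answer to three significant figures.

From S(1−α)/4 = σT⁴: S = 4σT⁴/(1−α).
σT⁴ = 5.67×10⁻⁸·(266)⁴ = 283.9 W m⁻².
S = 4·283.9/0.36 = 3154 W m⁻².

3150 W m⁻²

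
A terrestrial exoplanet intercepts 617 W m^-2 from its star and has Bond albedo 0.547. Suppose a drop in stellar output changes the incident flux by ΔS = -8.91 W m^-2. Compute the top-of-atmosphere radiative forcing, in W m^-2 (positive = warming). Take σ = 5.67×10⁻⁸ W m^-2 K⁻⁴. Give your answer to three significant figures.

Only a fraction (1−α) is absorbed and it's spread over 4πR², so ΔF = (1−α)ΔS/4 = -1.009 W m^-2.

-1.01 W m^-2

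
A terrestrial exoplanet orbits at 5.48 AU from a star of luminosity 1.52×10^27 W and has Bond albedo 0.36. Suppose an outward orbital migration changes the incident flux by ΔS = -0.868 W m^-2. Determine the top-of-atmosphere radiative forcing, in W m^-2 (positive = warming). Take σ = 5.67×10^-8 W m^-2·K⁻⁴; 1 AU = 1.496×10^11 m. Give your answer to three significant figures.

d = 5.48 × 1.496×10^11 m = 8.198×10^11 m.
S = L/(4πd²) = 180.0 W m^-2.
Only a fraction (1−α) is absorbed and it's spread over 4πR², so ΔF = (1−α)ΔS/4 = -0.1389 W m^-2.

-0.139 W m^-2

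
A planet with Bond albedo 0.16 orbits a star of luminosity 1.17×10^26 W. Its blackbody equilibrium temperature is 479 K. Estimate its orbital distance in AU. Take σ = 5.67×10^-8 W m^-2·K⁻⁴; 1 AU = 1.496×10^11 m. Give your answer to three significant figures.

0.171 AU

Energy balance gives S = 4σT⁴/(1−α) = 14210 W m^-2.
From L = 4πd²S, d = √(1.17×10^26/(4π·14210)) = 2.559×10^10 m = 0.1711 AU.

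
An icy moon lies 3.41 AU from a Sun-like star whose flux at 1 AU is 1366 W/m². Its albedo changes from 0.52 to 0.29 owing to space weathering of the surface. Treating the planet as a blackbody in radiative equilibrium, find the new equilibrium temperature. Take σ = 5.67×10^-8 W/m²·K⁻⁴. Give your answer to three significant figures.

Irradiance scales as 1/d², so S = 1366 W/m² × (1/3.41)² = 117.5 W/m².
T₂ = [S(1−α₂)/(4σ)]^(1/4) = [117.5·0.71/(4σ)]^(1/4) = 138.5 K.

138 kelvin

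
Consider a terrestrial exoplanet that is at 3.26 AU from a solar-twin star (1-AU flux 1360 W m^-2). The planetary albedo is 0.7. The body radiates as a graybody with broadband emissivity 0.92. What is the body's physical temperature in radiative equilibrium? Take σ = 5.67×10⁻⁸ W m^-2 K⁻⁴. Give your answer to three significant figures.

By the inverse-square law, S = 1360/3.26² = 128.0 W m^-2.
Absorbed flux (global mean): S(1−α)/4 = 128.0·0.3/4 = 9.598 W m^-2.
Radiative balance εσT⁴ = 9.598 gives T = [9.598/(0.92·σ)]^(1/4) = 116.5 K.

116 kelvin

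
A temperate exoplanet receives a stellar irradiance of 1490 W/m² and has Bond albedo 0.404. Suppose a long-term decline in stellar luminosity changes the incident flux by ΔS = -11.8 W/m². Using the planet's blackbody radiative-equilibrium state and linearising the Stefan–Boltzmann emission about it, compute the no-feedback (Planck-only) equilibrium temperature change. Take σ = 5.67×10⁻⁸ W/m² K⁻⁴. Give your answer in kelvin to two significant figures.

Unperturbed T_e = [1490·(1−0.404)/(4σ)]^¼ = 250.1 K.
ΔF = Δ[S(1−α)]/4 = (1−0.404)·-11.8/4 = -1.758 W/m².
Planck response: λ_P = 4σT_e³ = 4·5.67×10⁻⁸·(250.1)³ = 3.550 W/m²/K.
ΔT₀ = ΔF/λ_P = -1.758/3.550 = -0.495 K.

-0.50 kelvin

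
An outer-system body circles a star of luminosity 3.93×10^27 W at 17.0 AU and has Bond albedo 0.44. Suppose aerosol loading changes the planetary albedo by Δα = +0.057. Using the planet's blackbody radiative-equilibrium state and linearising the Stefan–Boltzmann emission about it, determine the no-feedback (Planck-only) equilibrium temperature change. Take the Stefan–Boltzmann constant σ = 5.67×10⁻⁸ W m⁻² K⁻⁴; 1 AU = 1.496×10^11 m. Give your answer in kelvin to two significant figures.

d = 17.0 × 1.496×10^11 m = 2.543×10^12 m.
Spreading L over a sphere of radius d: S = 3.93×10^27/(4π·2.54×10^12²) = 48.35 W m⁻².
The baseline emission temperature is T_e = 104.5 K.
TOA radiative forcing: ΔF = −S·Δα/4 = −48.35·(+0.057)/4 = -0.6890 W m⁻².
Planck response: λ_P = 4σT_e³ = 4·5.67×10⁻⁸·(104.5)³ = 0.2590 W m⁻²/K.
ΔT₀ = ΔF/λ_P = -0.6890/0.2590 = -2.66 K.

-2.7 K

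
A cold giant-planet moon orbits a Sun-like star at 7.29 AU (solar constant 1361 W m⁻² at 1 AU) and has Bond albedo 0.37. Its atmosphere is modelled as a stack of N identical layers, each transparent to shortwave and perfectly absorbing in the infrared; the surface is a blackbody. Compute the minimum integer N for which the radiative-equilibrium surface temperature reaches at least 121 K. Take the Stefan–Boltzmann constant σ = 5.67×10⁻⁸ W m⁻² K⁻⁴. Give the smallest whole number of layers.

Flux at the orbit: S = 1361/(7.29)² = 25.61 W m⁻².
Top-of-atmosphere balance: σT_e⁴ = S(1−α)/4 = 4.034 W m⁻² → T_e = 91.84 K.
T_s = (N+1)^(1/4)·T_e ≥ 121 K requires N+1 ≥ (T_s/T_e)⁴ = (121/91.84)⁴ = 3.013.
The minimum whole number is N = 3.

3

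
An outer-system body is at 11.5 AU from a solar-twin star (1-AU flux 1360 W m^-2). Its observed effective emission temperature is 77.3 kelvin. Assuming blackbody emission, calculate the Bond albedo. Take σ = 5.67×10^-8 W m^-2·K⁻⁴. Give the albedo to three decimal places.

By the inverse-square law, S = 1360/11.5² = 10.28 W m^-2.
Energy balance: S(1−α)/4 = σT⁴, so 1−α = 4σT⁴/S.
σT⁴ = 2.024 W m^-2, so 4σT⁴ = 8.098 W m^-2.
Hence α = 1 − 8.098/10.28 = 0.2126.

0.213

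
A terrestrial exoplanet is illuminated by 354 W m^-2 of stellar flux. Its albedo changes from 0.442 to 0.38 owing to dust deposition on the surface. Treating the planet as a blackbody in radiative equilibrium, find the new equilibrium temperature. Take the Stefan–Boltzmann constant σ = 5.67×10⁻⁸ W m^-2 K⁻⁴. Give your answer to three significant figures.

With the new albedo, S(1−α₂)/4 = 54.87 W m^-2, so T₂ = 176.4 K.

176 K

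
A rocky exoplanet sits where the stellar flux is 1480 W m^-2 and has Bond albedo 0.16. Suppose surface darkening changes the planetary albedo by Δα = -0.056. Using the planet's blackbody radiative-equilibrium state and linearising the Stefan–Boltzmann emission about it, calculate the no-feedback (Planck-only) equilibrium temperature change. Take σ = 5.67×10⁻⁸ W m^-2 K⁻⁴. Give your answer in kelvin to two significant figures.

Reference equilibrium: T_e = [S(1−α)/(4σ)]^(1/4) = 272.1 K.
TOA radiative forcing: ΔF = −S·Δα/4 = −1480·(-0.056)/4 = 20.72 W m^-2.
The Planck feedback parameter is 4σT_e³ = 4.569 W m^-2/K.
ΔT₀ = ΔF/λ_P = 20.72/4.569 = 4.53 K.

4.5 kelvin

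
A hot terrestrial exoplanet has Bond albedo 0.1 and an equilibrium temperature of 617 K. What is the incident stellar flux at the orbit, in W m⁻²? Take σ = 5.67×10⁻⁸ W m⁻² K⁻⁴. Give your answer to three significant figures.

36500 W m⁻²

Invert the energy balance for S: S = 4σT⁴/(1−α).
σT⁴ = 5.67×10⁻⁸·(617)⁴ = 8217 W m⁻².
So S = 4×8217/(1−0.1) = 36520 W m⁻².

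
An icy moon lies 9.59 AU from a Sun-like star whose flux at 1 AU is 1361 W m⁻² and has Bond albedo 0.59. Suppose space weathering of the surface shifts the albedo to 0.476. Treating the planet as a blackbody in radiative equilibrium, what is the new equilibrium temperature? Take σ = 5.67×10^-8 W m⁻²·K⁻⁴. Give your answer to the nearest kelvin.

By the inverse-square law, S = 1361/9.59² = 14.80 W m⁻².
New equilibrium: T₂ = [(1−0.476)·14.80/(4σ)]^(1/4) = 76.47 K.

76 K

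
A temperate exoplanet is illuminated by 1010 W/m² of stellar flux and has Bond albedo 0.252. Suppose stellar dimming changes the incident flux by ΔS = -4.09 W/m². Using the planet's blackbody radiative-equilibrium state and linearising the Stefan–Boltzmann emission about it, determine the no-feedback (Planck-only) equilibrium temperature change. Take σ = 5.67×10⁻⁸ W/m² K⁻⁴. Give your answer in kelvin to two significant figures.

Unperturbed T_e = [1010·(1−0.252)/(4σ)]^¼ = 240.2 K.
Only a fraction (1−α) is absorbed and it's spread over 4πR², so ΔF = (1−α)ΔS/4 = -0.7648 W/m².
Planck response: λ_P = 4σT_e³ = 4·5.67×10⁻⁸·(240.2)³ = 3.145 W/m²/K.
Hence the no-feedback warming is ΔF/(4σT_e³) = -0.243 K.

-0.24 kelvin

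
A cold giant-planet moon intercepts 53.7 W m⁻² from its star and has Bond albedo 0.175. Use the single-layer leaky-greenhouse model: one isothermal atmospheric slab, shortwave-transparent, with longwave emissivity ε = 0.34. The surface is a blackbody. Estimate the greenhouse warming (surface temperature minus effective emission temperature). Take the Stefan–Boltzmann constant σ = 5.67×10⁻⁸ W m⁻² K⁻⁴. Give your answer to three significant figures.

Effective emission temperature (TOA balance): σT_e⁴ = S(1−α)/4 = 11.08 W m⁻² → T_e = 118.2 K.
Surface balance with a leaky layer gives σT_s⁴ = σT_e⁴·2/(2−ε), so T_s = T_e·[2/(2−0.34)]^(1/4) = 123.9 K.
The atmosphere warms the surface by 5.637 K.

5.64 kelvin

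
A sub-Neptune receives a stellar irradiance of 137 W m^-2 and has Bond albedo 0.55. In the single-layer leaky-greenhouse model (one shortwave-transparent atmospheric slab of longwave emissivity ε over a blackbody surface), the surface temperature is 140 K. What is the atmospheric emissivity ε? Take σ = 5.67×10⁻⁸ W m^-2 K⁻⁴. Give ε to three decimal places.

0.585

TOA balance gives T_e = 128.4 K.
Inverting T_s⁴ = 2T_e⁴/(2−ε): (T_e/T_s)⁴ = 0.7076, so ε = 2(1 − 0.7076) = 0.5848.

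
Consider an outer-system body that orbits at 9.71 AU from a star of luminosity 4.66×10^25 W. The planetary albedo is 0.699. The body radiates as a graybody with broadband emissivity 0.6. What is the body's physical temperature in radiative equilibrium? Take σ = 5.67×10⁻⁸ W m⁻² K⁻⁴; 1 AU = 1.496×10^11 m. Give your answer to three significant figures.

44.4 K

d = 9.71 × 1.496×10^11 m = 1.453×10^12 m.
Flux at the orbit: S = L/(4πd²) = 4.66×10^25/(4π·(1.45×10^12)²) = 1.757 W m⁻².
Absorbed flux (global mean): S(1−α)/4 = 1.757·0.301/4 = 0.1322 W m⁻².
Radiative balance εσT⁴ = 0.1322 gives T = [0.1322/(0.6·σ)]^(1/4) = 44.40 K.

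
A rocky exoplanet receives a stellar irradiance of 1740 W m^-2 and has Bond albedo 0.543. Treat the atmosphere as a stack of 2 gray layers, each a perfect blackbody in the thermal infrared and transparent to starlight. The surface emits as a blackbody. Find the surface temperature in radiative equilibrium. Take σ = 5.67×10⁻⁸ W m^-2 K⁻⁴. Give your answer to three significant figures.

320 K

Top-of-atmosphere balance: σT_e⁴ = S(1−α)/4 = 198.8 W m^-2 → T_e = 243.3 K.
For an N-layer opaque stack, T_s⁴ = (N+1)T_e⁴, hence T_s = (3)^(1/4)×243.3 K = 320.2 K.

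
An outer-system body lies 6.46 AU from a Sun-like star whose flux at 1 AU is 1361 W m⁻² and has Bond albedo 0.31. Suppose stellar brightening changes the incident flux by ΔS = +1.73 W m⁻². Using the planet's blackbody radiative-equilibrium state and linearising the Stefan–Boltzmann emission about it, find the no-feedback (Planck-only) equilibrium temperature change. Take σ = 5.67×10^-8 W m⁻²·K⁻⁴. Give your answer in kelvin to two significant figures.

1.3 K

By the inverse-square law, S = 1361/6.46² = 32.61 W m⁻².
Unperturbed T_e = [32.61·(1−0.31)/(4σ)]^¼ = 99.80 K.
ΔF = Δ[S(1−α)]/4 = (1−0.31)·+1.73/4 = 0.2984 W m⁻².
The Planck feedback parameter is 4σT_e³ = 0.2255 W m⁻²/K.
ΔT₀ = ΔF/λ_P = 0.2984/0.2255 = 1.32 K.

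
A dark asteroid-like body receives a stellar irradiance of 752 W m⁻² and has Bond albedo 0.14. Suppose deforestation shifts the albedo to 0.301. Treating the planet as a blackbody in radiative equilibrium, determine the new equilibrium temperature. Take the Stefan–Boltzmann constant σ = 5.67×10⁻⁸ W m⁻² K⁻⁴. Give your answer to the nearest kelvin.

With the new albedo, S(1−α₂)/4 = 131.4 W m⁻², so T₂ = 219.4 K.

219 K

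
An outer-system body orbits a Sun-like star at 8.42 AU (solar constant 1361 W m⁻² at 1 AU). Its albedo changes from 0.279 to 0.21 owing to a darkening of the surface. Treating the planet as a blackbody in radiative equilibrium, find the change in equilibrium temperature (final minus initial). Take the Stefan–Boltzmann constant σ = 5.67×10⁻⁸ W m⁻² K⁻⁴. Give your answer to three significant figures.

By the inverse-square law, S = 1361/8.42² = 19.20 W m⁻².
Initial: T₁ = [S(1−0.279)/(4σ)]^(1/4) = 88.39 K.
Final:   T₂ = [S(1−0.21)/(4σ)]^(1/4) = 90.43 K.
ΔT = T₂ − T₁ = 2.043 K.

2.04 K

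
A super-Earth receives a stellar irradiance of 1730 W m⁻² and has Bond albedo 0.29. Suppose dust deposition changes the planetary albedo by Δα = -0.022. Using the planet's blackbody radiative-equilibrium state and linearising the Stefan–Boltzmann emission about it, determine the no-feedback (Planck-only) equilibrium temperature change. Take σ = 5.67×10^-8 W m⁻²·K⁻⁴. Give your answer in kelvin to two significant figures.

2.1 K

Reference equilibrium: T_e = [S(1−α)/(4σ)]^(1/4) = 271.3 K.
The change in absorbed flux is Δ[S(1−α)/4] = −SΔα/4 = 9.515 W m⁻².
The Planck feedback parameter is 4σT_e³ = 4.528 W m⁻²/K.
Hence the no-feedback warming is ΔF/(4σT_e³) = 2.10 K.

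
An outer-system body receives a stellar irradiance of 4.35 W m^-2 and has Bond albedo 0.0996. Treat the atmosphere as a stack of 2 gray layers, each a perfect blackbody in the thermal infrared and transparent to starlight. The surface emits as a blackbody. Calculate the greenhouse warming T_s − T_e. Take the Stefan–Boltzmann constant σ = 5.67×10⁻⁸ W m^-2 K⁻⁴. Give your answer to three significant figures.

OLR = S(1−α)/4 = 0.9792 W m^-2; the top layer radiates at T_e = 64.46 K.
T_s = (N+1)^(1/4)·T_e = 84.84 K.
Warming: T_s − T_e = 20.38 K.

20.4 kelvin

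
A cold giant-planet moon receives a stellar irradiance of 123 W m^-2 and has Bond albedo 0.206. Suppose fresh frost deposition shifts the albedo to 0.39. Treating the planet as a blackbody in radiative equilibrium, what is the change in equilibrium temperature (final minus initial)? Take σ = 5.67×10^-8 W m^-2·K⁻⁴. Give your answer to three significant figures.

-9.19 kelvin

With α = 0.206, T₁ = 144.1 K.
Final:   T₂ = [S(1−0.39)/(4σ)]^(1/4) = 134.9 K.
ΔT = T₂ − T₁ = -9.188 K.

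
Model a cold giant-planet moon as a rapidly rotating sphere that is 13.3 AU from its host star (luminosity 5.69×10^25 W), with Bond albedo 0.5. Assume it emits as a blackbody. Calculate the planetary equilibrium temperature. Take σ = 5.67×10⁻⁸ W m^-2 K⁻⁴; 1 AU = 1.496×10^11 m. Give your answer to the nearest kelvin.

Orbital distance: d = 13.3 AU = 1.990×10^12 m.
Spreading L over a sphere of radius d: S = 5.69×10^25/(4π·1.99×10^12²) = 1.144 W m^-2.
Absorbed flux (global mean): S(1−α)/4 = 1.144·0.5/4 = 0.1430 W m^-2.
Set σT⁴ = 0.1430 → T = (0.1430/σ)^(1/4) = 39.85 K.

40 K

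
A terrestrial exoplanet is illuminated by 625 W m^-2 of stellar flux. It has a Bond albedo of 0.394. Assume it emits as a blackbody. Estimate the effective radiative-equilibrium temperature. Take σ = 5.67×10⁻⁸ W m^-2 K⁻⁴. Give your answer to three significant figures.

202 K

The planet absorbs (1−α)S over its disc πR² and re-emits over 4πR², so the mean absorbed flux is (1−0.394)·625.0/4 = 94.69 W m^-2.
Set σT⁴ = 94.69 → T = (94.69/σ)^(1/4) = 202.2 K.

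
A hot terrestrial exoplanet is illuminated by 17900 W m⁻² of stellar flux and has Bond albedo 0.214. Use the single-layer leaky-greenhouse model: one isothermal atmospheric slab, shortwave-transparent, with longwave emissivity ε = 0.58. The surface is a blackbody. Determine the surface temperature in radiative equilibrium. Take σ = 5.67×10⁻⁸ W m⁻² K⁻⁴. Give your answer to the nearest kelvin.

Effective emission temperature (TOA balance): σT_e⁴ = S(1−α)/4 = 3517 W m⁻² → T_e = 499.1 K.
Surface balance with a leaky layer gives σT_s⁴ = σT_e⁴·2/(2−ε), so T_s = T_e·[2/(2−0.58)]^(1/4) = 543.7 K.

544 kelvin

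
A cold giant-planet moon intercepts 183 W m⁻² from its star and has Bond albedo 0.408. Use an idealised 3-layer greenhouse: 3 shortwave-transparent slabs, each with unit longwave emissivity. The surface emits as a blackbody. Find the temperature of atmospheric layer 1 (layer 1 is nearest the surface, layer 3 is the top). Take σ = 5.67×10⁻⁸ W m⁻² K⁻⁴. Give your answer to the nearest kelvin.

The effective emission temperature is T_e = [S(1−α)/(4σ)]^¼ = 147.8 K.
Each opaque layer satisfies 2T_j⁴ = T_{j−1}⁴ + T_{j+1}⁴, giving T_k⁴ = (N+1−k)T_e⁴.
T_1 = (3)^(1/4)·147.8 = 194.6 K.

195 K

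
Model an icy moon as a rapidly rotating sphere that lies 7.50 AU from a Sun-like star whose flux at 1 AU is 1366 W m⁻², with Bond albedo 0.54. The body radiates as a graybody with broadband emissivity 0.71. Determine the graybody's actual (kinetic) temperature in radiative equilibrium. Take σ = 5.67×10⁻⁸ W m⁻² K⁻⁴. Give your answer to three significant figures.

91.3 K

Irradiance scales as 1/d², so S = 1366 W m⁻² × (1/7.50)² = 24.28 W m⁻².
The planet absorbs (1−α)S over its disc πR² and re-emits over 4πR², so the mean absorbed flux is (1−0.54)·24.28/4 = 2.793 W m⁻².
Radiative balance εσT⁴ = 2.793 gives T = [2.793/(0.71·σ)]^(1/4) = 91.26 K.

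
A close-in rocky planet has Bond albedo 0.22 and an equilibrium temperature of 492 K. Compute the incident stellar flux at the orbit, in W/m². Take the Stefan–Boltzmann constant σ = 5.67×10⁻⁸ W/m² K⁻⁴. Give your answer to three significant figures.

17000 W/m²

From S(1−α)/4 = σT⁴: S = 4σT⁴/(1−α).
The emitted flux is σT⁴ = 3322 W/m².
So S = 4×3322/(1−0.22) = 17040 W/m².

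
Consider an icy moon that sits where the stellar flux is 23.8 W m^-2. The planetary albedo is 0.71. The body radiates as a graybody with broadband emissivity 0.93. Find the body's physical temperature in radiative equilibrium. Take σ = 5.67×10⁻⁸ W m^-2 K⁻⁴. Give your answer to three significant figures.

Averaging over the sphere, the absorbed flux is S(1−α)/4 = 1.726 W m^-2.
Equating to εσT⁴ with ε = 0.93: T = (1.726/0.93σ)^(1/4) = 75.63 K.

75.6 kelvin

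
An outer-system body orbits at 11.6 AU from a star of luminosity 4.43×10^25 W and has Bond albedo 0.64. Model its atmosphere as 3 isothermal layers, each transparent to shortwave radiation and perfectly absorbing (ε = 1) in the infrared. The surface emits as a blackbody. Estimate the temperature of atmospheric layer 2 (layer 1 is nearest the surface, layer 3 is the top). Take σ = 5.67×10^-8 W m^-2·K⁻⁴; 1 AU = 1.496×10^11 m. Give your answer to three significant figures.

d = 11.6 × 1.496×10^11 m = 1.735×10^12 m.
Spreading L over a sphere of radius d: S = 4.43×10^25/(4π·1.74×10^12²) = 1.171 W m^-2.
Top-of-atmosphere balance: σT_e⁴ = S(1−α)/4 = 0.1054 W m^-2 → T_e = 36.92 K.
The net upward flux σT_e⁴ is constant between every pair of levels, so T_k⁴ = (N+1−k)T_e⁴.
With k = 2: T_2 = (3+1−2)^¼·36.92 K = 43.91 K.

43.9 kelvin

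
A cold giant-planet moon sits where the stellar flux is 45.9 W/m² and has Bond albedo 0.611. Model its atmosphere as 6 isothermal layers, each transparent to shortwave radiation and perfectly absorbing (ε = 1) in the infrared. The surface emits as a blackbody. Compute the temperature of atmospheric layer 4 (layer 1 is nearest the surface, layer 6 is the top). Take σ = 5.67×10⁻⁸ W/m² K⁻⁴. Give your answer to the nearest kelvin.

124 K

OLR = S(1−α)/4 = 4.464 W/m²; the top layer radiates at T_e = 94.20 K.
In the N-layer model, layer k (counted from the surface) has T_k = (N+1−k)^(1/4)·T_e.
T_4 = (3)^(1/4)·94.20 = 124.0 K.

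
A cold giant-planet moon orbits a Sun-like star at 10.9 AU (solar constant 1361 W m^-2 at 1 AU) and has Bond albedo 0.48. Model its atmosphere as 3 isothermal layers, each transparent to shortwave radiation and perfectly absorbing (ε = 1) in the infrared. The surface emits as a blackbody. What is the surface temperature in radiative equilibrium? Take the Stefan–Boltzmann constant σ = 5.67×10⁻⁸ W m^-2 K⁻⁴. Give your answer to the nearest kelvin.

By the inverse-square law, S = 1361/10.9² = 11.46 W m^-2.
OLR = S(1−α)/4 = 1.489 W m^-2; the top layer radiates at T_e = 71.59 K.
Layer-by-layer balance gives σT_s⁴ = (N+1)σT_e⁴, so T_s = 4^¼·71.59 = 101.2 K.

101 kelvin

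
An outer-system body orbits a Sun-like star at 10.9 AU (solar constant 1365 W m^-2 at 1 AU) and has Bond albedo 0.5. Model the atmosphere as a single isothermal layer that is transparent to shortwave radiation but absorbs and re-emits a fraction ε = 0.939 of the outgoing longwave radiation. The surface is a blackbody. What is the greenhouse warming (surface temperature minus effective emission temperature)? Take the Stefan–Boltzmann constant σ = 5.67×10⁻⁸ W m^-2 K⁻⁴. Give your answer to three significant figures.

Irradiance scales as 1/d², so S = 1365 W m^-2 × (1/10.9)² = 11.49 W m^-2.
The planet radiates to space at T_e = [S(1−α)/(4σ)]^(1/4) = 70.94 K.
For a single slab of emissivity ε, T_s⁴ = 2T_e⁴/(2−ε); thus T_s = 70.94·(1.885)^(1/4) = 83.12 K.
Greenhouse warming: T_s − T_e = 12.18 K.

12.2 K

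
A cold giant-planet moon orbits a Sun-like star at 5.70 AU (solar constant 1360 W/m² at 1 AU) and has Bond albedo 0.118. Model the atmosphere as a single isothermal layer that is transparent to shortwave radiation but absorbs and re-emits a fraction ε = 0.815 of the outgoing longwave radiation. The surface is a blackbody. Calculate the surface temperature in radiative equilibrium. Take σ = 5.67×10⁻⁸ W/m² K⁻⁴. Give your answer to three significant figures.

Irradiance scales as 1/d², so S = 1360 W/m² × (1/5.70)² = 41.86 W/m².
Effective emission temperature (TOA balance): σT_e⁴ = S(1−α)/4 = 9.230 W/m² → T_e = 113.0 K.
For a single slab of emissivity ε, T_s⁴ = 2T_e⁴/(2−ε); thus T_s = 113.0·(1.688)^(1/4) = 128.7 K.

129 kelvin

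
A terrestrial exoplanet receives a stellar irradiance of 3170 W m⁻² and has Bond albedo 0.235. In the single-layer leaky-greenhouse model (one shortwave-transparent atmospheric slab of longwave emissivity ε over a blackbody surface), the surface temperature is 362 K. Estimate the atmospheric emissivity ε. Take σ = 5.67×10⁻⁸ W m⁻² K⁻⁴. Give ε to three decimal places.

0.755

First, T_e = [3170·(1−0.235)/(4σ)]^(1/4) = 321.6 K.
Inverting T_s⁴ = 2T_e⁴/(2−ε): (T_e/T_s)⁴ = 0.6226, so ε = 2(1 − 0.6226) = 0.7547.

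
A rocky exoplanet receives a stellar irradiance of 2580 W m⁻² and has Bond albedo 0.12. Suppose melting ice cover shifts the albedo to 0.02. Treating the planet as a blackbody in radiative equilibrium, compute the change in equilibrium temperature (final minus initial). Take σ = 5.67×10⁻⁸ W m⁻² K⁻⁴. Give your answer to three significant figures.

Initial: T₁ = [S(1−0.12)/(4σ)]^(1/4) = 316.3 K.
With α = 0.02, T₂ = 324.9 K.
Change: 324.9 − 316.3 = 8.627 K.

8.63 kelvin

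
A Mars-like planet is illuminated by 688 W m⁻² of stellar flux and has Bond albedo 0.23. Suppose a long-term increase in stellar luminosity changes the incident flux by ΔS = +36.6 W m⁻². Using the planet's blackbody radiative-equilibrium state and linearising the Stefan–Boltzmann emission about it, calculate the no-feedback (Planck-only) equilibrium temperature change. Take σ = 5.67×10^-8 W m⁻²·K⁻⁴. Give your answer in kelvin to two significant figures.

2.9 K

Unperturbed T_e = [688.0·(1−0.23)/(4σ)]^¼ = 219.8 K.
ΔF = Δ[S(1−α)]/4 = (1−0.23)·+36.6/4 = 7.046 W m⁻².
The Planck feedback parameter is 4σT_e³ = 2.410 W m⁻²/K.
So ΔT₀ = 7.046/2.410 = 2.92 K.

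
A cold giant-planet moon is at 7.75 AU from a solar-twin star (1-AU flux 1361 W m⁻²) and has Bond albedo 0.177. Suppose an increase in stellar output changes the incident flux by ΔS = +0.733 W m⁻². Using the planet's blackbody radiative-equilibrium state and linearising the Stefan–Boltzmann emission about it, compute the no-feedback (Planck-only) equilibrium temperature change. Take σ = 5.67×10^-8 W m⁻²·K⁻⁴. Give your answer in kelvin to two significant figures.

By the inverse-square law, S = 1361/7.75² = 22.66 W m⁻².
The baseline emission temperature is T_e = 95.23 K.
Only a fraction (1−α) is absorbed and it's spread over 4πR², so ΔF = (1−α)ΔS/4 = 0.1508 W m⁻².
Planck response: λ_P = 4σT_e³ = 4·5.67×10⁻⁸·(95.23)³ = 0.1958 W m⁻²/K.
Hence the no-feedback warming is ΔF/(4σT_e³) = 0.770 K.

0.77 K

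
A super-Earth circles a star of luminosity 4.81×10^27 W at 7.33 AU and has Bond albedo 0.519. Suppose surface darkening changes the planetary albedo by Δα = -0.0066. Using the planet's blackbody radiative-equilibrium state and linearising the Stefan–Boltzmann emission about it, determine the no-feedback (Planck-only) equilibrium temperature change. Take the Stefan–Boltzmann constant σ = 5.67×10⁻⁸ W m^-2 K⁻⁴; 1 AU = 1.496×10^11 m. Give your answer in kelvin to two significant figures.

Orbital distance: d = 7.33 AU = 1.097×10^12 m.
S = L/(4πd²) = 318.3 W m^-2.
Reference equilibrium: T_e = [S(1−α)/(4σ)]^(1/4) = 161.2 K.
The change in absorbed flux is Δ[S(1−α)/4] = −SΔα/4 = 0.5252 W m^-2.
Linearising σT⁴ gives d(σT⁴)/dT = 4σT_e³ = 0.9499 W m^-2 per K.
So ΔT₀ = 0.5252/0.9499 = 0.553 K.

0.55 K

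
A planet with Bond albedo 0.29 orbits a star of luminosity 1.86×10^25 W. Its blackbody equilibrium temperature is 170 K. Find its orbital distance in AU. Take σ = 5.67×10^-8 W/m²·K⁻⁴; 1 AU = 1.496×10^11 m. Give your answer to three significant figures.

0.498 AU

The flux needed for this T is 4σT⁴/(1−0.29) = 266.8 W/m².
From L = 4πd²S, d = √(1.86×10^25/(4π·266.8)) = 7.448×10^10 m = 0.4979 AU.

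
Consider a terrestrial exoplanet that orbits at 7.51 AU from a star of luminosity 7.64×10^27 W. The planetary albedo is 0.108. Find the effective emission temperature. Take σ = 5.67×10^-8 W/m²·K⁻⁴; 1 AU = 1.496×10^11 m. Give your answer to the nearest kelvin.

Orbital distance: d = 7.51 AU = 1.123×10^12 m.
S = L/(4πd²) = 481.7 W/m².
The planet absorbs (1−α)S over its disc πR² and re-emits over 4πR², so the mean absorbed flux is (1−0.108)·481.7/4 = 107.4 W/m².
Set σT⁴ = 107.4 → T = (107.4/σ)^(1/4) = 208.6 K.

209 K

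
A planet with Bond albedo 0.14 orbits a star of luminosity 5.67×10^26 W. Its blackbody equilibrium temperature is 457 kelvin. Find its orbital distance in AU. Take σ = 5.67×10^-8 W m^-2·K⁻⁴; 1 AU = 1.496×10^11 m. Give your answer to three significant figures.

Energy balance gives S = 4σT⁴/(1−α) = 11500 W m^-2.
S = L/(4πd²) → d = √(L/4πS) = √(5.67×10^26/(4π·11500)) = 6.263×10^10 m = 0.4186 AU.

0.419 AU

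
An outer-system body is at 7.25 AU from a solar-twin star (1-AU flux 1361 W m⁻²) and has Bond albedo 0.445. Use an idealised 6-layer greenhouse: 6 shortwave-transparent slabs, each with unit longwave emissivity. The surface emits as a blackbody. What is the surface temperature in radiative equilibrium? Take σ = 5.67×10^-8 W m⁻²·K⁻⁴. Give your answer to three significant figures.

Flux at the orbit: S = 1361/(7.25)² = 25.89 W m⁻².
The effective emission temperature is T_e = [S(1−α)/(4σ)]^¼ = 89.22 K.
For an N-layer opaque stack, T_s⁴ = (N+1)T_e⁴, hence T_s = (7)^(1/4)×89.22 K = 145.1 K.

145 kelvin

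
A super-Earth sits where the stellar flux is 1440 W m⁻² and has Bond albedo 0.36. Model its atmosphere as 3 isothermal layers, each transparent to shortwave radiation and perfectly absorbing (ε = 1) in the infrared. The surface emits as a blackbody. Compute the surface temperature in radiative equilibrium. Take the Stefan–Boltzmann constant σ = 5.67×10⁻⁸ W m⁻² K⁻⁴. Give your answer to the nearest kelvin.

357 kelvin

The effective emission temperature is T_e = [S(1−α)/(4σ)]^¼ = 252.5 K.
Layer-by-layer balance gives σT_s⁴ = (N+1)σT_e⁴, so T_s = 4^¼·252.5 = 357.1 K.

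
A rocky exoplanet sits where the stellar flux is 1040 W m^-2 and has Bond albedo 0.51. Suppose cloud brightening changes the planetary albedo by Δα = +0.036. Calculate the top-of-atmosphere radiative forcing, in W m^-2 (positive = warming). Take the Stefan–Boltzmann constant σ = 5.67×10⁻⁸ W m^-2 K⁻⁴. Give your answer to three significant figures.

-9.36 W m^-2

TOA radiative forcing: ΔF = −S·Δα/4 = −1040·(+0.036)/4 = -9.360 W m^-2.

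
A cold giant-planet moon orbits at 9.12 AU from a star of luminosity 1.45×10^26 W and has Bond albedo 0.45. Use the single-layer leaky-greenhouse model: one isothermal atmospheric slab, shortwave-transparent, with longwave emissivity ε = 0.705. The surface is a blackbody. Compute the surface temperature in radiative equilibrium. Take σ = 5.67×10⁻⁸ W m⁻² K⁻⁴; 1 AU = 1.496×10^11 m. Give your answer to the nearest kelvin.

Orbital distance: d = 9.12 AU = 1.364×10^12 m.
Spreading L over a sphere of radius d: S = 1.45×10^26/(4π·1.36×10^12²) = 6.199 W m⁻².
At the top of the atmosphere, σT_e⁴ = S(1−α)/4 = 0.8523 W m⁻², giving T_e = 62.27 K.
Surface balance with a leaky layer gives σT_s⁴ = σT_e⁴·2/(2−ε), so T_s = T_e·[2/(2−0.705)]^(1/4) = 69.41 K.

69 K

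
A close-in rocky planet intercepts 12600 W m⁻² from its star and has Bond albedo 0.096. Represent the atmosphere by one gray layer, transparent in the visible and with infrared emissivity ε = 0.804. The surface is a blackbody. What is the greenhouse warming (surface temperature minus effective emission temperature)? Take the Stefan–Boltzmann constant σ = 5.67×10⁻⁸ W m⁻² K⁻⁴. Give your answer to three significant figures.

64.9 K

At the top of the atmosphere, σT_e⁴ = S(1−α)/4 = 2848 W m⁻², giving T_e = 473.4 K.
Surface balance with a leaky layer gives σT_s⁴ = σT_e⁴·2/(2−ε), so T_s = T_e·[2/(2−0.804)]^(1/4) = 538.3 K.
Greenhouse warming: T_s − T_e = 64.93 K.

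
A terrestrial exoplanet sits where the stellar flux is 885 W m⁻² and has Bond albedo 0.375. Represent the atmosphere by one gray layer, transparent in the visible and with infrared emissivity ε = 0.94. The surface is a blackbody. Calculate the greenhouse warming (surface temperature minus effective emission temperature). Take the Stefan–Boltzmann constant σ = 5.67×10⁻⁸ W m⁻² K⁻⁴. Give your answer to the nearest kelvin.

38 K

At the top of the atmosphere, σT_e⁴ = S(1−α)/4 = 138.3 W m⁻², giving T_e = 222.2 K.
The surface balance (absorbed SW + ε·downward IR = σT_s⁴) with T_a⁴ = T_s⁴/2 reduces to T_s = T_e·[2/(2−ε)]^¼ = 260.5 K.
Greenhouse warming: T_s − T_e = 38.22 K.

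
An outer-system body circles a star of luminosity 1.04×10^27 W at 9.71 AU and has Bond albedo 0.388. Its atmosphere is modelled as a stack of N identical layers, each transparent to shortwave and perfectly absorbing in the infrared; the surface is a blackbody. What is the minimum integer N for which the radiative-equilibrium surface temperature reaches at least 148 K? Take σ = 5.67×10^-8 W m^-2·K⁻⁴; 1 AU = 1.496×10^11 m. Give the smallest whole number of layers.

4

d = 9.71 × 1.496×10^11 m = 1.453×10^12 m.
S = L/(4πd²) = 39.22 W m^-2.
The effective emission temperature is T_e = [S(1−α)/(4σ)]^¼ = 101.4 K.
T_s = (N+1)^(1/4)·T_e ≥ 148 K requires N+1 ≥ (T_s/T_e)⁴ = (148/101.4)⁴ = 4.533.
Rounding up, N = 4.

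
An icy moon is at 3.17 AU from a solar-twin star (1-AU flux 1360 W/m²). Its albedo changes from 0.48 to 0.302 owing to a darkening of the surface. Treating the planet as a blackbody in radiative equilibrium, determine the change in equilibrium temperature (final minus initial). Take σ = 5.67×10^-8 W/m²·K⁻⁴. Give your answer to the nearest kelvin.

10 K

Flux at the orbit: S = 1360/(3.17)² = 135.3 W/m².
Initial: T₁ = [S(1−0.48)/(4σ)]^(1/4) = 132.7 K.
With α = 0.302, T₂ = 142.9 K.
ΔT = T₂ − T₁ = 10.14 K.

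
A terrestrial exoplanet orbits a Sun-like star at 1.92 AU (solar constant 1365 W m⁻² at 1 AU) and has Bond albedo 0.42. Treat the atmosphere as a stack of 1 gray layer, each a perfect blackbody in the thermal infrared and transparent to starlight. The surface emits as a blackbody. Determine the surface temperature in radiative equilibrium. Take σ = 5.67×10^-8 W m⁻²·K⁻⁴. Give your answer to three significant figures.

By the inverse-square law, S = 1365/1.92² = 370.3 W m⁻².
OLR = S(1−α)/4 = 53.69 W m⁻²; the top layer radiates at T_e = 175.4 K.
With N = 1 opaque layers, T_s = (N+1)^(1/4)·T_e = 2^(1/4)·175.4 = 208.6 K.

209 K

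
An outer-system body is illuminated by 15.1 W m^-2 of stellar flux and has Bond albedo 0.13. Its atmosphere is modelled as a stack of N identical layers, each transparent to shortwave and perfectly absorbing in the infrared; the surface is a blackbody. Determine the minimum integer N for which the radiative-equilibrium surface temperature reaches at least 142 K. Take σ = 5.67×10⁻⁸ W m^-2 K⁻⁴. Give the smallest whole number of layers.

7

The effective emission temperature is T_e = [S(1−α)/(4σ)]^¼ = 87.24 K.
Since T_s⁴ = (N+1)T_e⁴, we need N ≥ (T_s/T_e)⁴ − 1 = 6.019.
The minimum whole number is N = 7.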